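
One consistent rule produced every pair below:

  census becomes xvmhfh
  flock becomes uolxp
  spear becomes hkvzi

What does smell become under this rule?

hnvoo

This is the alphabet-reversal cipher (Atbash): a becomes z, b becomes y, etc.
For smell: s↔h, m↔n, e↔v, l↔o, l↔o.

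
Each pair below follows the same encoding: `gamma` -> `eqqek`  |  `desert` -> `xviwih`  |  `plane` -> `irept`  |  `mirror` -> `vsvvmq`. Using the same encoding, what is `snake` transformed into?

ioerw

The word is reversed, then every letter is shifted forward by 4.
Applying it to snake: reverse → ekans; then shift: e+4=i, k+4=o, a+4=e, n+4=r, s+4=w.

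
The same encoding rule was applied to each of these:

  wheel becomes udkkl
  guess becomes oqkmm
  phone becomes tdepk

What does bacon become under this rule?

w(22)→u(20) and h(7)→d(3) fit y≡15x+2 (mod 26); the inverse of 15 mod 26 is 7. This is an affine cipher: with a=0,…,z=25, each position x becomes (15x+2) mod 26.
On bacon: b(1)→15·1+2≡17=r; a(0)→15·0+2≡2=c; c(2)→15·2+2≡6=g; o(14)→15·14+2≡4=e; n(13)→15·13+2≡15=p (all mod 26).

rcgep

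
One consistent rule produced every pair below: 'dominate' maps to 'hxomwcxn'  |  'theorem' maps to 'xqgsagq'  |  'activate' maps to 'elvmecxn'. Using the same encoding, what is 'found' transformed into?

jxwrm

Shifts by position in dominate: pos 0: d→h (+4), pos 1: o→x (+9), pos 2: m→o (+2), pos 3: i→m (+4), pos 4: n→w (+9), pos 5: a→c (+2) — repeating every 3. A repeating key of period 3 is used — shifts +4, +9, +2 over and over.
On found: f+4=j, o+9=x, u+2=w, n+4=r, d+9=m.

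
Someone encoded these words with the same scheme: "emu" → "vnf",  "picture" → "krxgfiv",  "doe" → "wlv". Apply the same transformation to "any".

zmb

Each pair mirrors across the alphabet (e↔v, m↔n, u↔f): positions sum to 25. Letters are reflected about the middle of the alphabet (position → 25−position): Atbash.
Applying it to any: a↔z, n↔m, y↔b.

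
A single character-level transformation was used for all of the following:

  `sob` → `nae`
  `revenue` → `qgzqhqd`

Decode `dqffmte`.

The output letters match the input read backwards, each shifted +12: sob reversed is bos. Read the word backwards and shift each letter +12.
Decoding dqffmte: shift back: d−12=r, q−12=e, f−12=t, f−12=t, m−12=a, t−12=h, e−12=s → rettahs; then reverse → shatter.

shatter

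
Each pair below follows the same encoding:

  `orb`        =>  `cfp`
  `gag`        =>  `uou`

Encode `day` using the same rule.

rom

This is a Caesar cipher with shift 14.
On day: d+14=r, a+14=o, y+14=m.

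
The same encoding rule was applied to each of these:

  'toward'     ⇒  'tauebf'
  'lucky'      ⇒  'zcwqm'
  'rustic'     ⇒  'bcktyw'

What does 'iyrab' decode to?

minor

t(19)→t(19) and o(14)→a(0) fit y≡9x+4 (mod 26); the inverse of 9 mod 26 is 3. Each letter's alphabet position (a=0..z=25) is mapped through 9·x+4 mod 26 — an affine cipher.
Undoing it on iyrab: i(8)→3·(8−4)≡12=m; y(24)→3·(24−4)≡8=i; r(17)→3·(17−4)≡13=n; a(0)→3·(0−4)≡14=o; b(1)→3·(1−4)≡17=r (all mod 26).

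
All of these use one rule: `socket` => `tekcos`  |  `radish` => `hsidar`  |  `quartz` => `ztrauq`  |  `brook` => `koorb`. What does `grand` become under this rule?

The output letters match the input read backwards: socket reversed is tekcos. It's just the letters in reverse order.
Applying it to grand: reverse → dnarg.

dnarg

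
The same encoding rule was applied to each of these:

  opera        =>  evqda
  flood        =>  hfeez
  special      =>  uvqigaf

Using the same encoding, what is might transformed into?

wgypl

This is an affine cipher: with a=0,…,z=25, each position x becomes (17x+0) mod 26.
Applying it to might: m(12)→17·12+0≡22=w; i(8)→17·8+0≡6=g; g(6)→17·6+0≡24=y; h(7)→17·7+0≡15=p; t(19)→17·19+0≡11=l (all mod 26).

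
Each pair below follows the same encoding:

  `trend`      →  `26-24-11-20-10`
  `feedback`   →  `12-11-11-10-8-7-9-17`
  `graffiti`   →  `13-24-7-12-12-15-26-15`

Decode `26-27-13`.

tug

t is letter #20 and maps to 26: an offset of 6. Letters become their 1-based position plus 6 (so a→7, b→8, …).
Undoing it on 26-27-13: 26→(26−6)÷1=20=t, 27→(27−6)÷1=21=u, 13→(13−6)÷1=7=g.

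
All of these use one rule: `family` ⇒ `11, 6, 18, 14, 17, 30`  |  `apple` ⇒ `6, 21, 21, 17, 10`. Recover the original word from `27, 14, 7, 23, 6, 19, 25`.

vibrant

Each letter is replaced by its alphabet position (a=1..z=26) + 5.
Undoing it on 27, 14, 7, 23, 6, 19, 25: 27→(27−5)÷1=22=v, 14→(14−5)÷1=9=i, 7→(7−5)÷1=2=b, 23→(23−5)÷1=18=r, 6→(6−5)÷1=1=a, 19→(19−5)÷1=14=n, 25→(25−5)÷1=20=t.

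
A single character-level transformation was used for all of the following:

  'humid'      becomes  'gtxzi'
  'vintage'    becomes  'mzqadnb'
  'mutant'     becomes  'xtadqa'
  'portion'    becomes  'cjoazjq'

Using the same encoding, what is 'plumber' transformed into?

cetxwbo

h(7)→g(6) and u(20)→t(19) fit y≡19x+3 (mod 26); the inverse of 19 mod 26 is 11. Treating letters as 0–25, the rule is x ↦ 19x + 3 (mod 26).
For plumber: p(15)→19·15+3≡2=c; l(11)→19·11+3≡4=e; u(20)→19·20+3≡19=t; m(12)→19·12+3≡23=x; b(1)→19·1+3≡22=w; e(4)→19·4+3≡1=b; r(17)→19·17+3≡14=o (all mod 26).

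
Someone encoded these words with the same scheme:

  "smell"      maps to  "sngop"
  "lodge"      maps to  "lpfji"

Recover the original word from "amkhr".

The shift increases by 1 at each position, starting from +0: 0, 1, 2, ….
Undoing it on amkhr: a−0=a, m−1=l, k−2=i, h−3=e, r−4=n.

alien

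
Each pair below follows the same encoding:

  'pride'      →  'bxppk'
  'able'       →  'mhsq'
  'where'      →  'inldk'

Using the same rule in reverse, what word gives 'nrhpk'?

blade

Shifts by position in pride: pos 0: p→b (+12), pos 1: r→x (+6), pos 2: i→p (+7), pos 3: d→p (+12), pos 4: e→k (+6) — repeating every 3. The shifts repeat in a cycle of length 3: positions 0,1,… shift by +12, +6, +7, then the pattern repeats.
Undoing it on nrhpk: n−12=b, r−6=l, h−7=a, p−12=d, k−6=e.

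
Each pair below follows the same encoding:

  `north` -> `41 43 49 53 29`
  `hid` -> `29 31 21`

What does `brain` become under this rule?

n(#14)→41 and o(#15)→43: differences scale by 2, so n = 2·pos + 13. Each letter becomes 2×(its alphabet position, a=1..z=26) + 13.
Applying it to brain: b=2→17, r=18→49, a=1→15, i=9→31, n=14→41.

17 49 15 31 41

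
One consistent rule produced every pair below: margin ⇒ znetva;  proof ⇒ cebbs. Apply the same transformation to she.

Compare letters: m→z is +13, a→n is +13, r→e is +13 — a constant shift. Each letter is shifted forward by 13 in the alphabet (a Caesar shift of +13).
For she: s+13=f, h+13=u, e+13=r.

fur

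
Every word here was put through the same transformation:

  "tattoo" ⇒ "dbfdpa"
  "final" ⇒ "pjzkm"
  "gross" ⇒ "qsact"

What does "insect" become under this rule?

A repeating key of period 3 is used — shifts +10, +1, +12 over and over.
Applying it to insect: i+10=s, n+1=o, s+12=e, e+10=o, c+1=d, t+12=f.

soeodf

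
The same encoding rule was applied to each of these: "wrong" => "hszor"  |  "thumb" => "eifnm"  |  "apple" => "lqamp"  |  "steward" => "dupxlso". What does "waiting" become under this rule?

Shifts by position in wrong: pos 0: w→h (+11), pos 1: r→s (+1), pos 2: o→z (+11), pos 3: n→o (+1) — repeating every 2. The shifts repeat in a cycle of length 2: positions 0,1,… shift by +11, +1, then the pattern repeats.
On waiting: w+11=h, a+1=b, i+11=t, t+1=u, i+11=t, n+1=o, g+11=r.

hbtutor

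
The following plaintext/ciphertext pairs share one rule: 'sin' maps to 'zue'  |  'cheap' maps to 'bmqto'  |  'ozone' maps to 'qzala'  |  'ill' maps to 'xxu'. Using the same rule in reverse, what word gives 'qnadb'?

probe

The output letters match the input read backwards, each shifted +12: sin reversed is nis. Read the word backwards and shift each letter +12.
Decoding qnadb: shift back: q−12=e, n−12=b, a−12=o, d−12=r, b−12=p → eborp; then reverse → probe.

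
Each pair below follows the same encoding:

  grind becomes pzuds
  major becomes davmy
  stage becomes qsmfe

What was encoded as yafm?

atom

The output letters match the input read backwards, each shifted +12: grind reversed is dnirg. Read the word backwards and shift each letter +12.
Reversing it on yafm: shift back: y−12=m, a−12=o, f−12=t, m−12=a → mota; then reverse → atom.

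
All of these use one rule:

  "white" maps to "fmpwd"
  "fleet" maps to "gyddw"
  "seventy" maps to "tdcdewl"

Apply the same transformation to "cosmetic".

w(22)→f(5) and h(7)→m(12) fit y≡3x+17 (mod 26); the inverse of 3 mod 26 is 9. This is an affine cipher: with a=0,…,z=25, each position x becomes (3x+17) mod 26.
For cosmetic: c(2)→3·2+17≡23=x; o(14)→3·14+17≡7=h; s(18)→3·18+17≡19=t; m(12)→3·12+17≡1=b; e(4)→3·4+17≡3=d; t(19)→3·19+17≡22=w; i(8)→3·8+17≡15=p; c(2)→3·2+17≡23=x (all mod 26).

xhtbdwpx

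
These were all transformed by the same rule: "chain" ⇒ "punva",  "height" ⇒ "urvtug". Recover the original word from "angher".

nature

Compare letters: c→p is +13, h→u is +13, a→n is +13 — a constant shift. It's a constant shift of +13 (ROT13).
Decoding angher: a−13=n, n−13=a, g−13=t, h−13=u, e−13=r, r−13=e.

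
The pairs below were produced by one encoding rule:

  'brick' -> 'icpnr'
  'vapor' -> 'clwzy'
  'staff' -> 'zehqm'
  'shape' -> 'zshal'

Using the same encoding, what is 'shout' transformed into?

zsvfa

It's a Vigenère-style cipher with numeric key [7,11]: position i shifts by key[i mod 2].
Applying it to shout: s+7=z, h+11=s, o+7=v, u+11=f, t+7=a.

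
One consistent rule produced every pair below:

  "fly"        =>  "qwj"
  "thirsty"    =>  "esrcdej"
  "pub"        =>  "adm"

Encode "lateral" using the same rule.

wjencjw

The rule splits by letter class: vowels +9, consonants +11.
Applying it to lateral: l(cons)+11=w, a(vowel)+9=j, t(cons)+11=e, e(vowel)+9=n, r(cons)+11=c, a(vowel)+9=j, l(cons)+11=w.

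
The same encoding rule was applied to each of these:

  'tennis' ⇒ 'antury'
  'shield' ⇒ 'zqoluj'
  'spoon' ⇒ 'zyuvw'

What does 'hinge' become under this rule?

Shifts by position in tennis: pos 0: t→a (+7), pos 1: e→n (+9), pos 2: n→t (+6), pos 3: n→u (+7), pos 4: i→r (+9), pos 5: s→y (+6) — repeating every 3. The shifts repeat in a cycle of length 3: positions 0,1,… shift by +7, +9, +6, then the pattern repeats.
Applying it to hinge: h+7=o, i+9=r, n+6=t, g+7=n, e+9=n.

ortnn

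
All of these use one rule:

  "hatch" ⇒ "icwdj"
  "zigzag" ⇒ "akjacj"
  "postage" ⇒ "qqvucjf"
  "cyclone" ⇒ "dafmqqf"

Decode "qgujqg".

period

It's a Vigenère-style cipher with numeric key [1,2,3]: position i shifts by key[i mod 3].
Reversing it on qgujqg: q−1=p, g−2=e, u−3=r, j−1=i, q−2=o, g−3=d.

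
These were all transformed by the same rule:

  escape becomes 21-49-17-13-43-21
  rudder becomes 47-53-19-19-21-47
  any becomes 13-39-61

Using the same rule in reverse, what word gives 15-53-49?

e(#5)→21 and s(#19)→49: differences scale by 2, so n = 2·pos + 11. With a=1..z=26, the number is 2·pos + 11.
Decoding 15-53-49: 15→(15−11)÷2=2=b, 53→(53−11)÷2=21=u, 49→(49−11)÷2=19=s.

bus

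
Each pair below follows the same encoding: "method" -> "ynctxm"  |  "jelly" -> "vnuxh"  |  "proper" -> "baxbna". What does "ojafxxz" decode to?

cartoon

Shifts by position in method: pos 0: m→y (+12), pos 1: e→n (+9), pos 2: t→c (+9), pos 3: h→t (+12), pos 4: o→x (+9), pos 5: d→m (+9) — repeating every 3. It's a Vigenère-style cipher with numeric key [12,9,9]: position i shifts by key[i mod 3].
Decoding ojafxxz: o−12=c, j−9=a, a−9=r, f−12=t, x−9=o, x−9=o, z−12=n.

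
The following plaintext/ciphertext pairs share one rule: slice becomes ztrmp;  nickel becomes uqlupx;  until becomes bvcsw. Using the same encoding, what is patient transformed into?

Each letter shifts forward by (position + 7), i.e. 7, 8, 9, … — the shift grows by one for each successive letter.
On patient: p+7=w, a+8=i, t+9=c, i+10=s, e+11=p, n+12=z, t+13=g.

wicspzg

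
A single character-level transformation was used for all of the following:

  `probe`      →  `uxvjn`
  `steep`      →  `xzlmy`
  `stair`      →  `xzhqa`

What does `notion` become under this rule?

suaqxx

In probe: p→u is +5, r→x is +6, o→v is +7, b→j is +8 — the shift increases by 1 each position. Letter i (0-indexed) is shifted by i+5, so successive shifts are 5, 6, 7, ….
For notion: n+5=s, o+6=u, t+7=a, i+8=q, o+9=x, n+10=x.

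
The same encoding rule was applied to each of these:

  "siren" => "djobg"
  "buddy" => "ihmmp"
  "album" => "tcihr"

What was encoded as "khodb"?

s(18)→d(3) and i(8)→j(9) fit y≡15x+19 (mod 26); the inverse of 15 mod 26 is 7. Treating letters as 0–25, the rule is x ↦ 15x + 19 (mod 26).
Undoing it on khodb: k(10)→7·(10−19)≡15=p; h(7)→7·(7−19)≡20=u; o(14)→7·(14−19)≡17=r; d(3)→7·(3−19)≡18=s; b(1)→7·(1−19)≡4=e (all mod 26).

purse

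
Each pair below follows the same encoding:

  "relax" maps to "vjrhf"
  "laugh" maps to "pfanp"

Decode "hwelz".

In relax: r→v is +4, e→j is +5, l→r is +6, a→h is +7 — the shift increases by 1 each position. Letter i (0-indexed) is shifted by i+4, so successive shifts are 4, 5, 6, ….
Undoing it on hwelz: h−4=d, w−5=r, e−6=y, l−7=e, z−8=r.

dryer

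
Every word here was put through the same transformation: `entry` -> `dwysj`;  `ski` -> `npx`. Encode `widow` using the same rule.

The output letters match the input read backwards, each shifted +5: entry reversed is yrtne. Read the word backwards and shift each letter +5.
Applying it to widow: reverse → wodiw; then shift: w+5=b, o+5=t, d+5=i, i+5=n, w+5=b.

btinb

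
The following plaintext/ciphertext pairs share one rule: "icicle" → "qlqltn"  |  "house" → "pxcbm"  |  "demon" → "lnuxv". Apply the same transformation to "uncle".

The shifts repeat in a cycle of length 2: positions 0,1,… shift by +8, +9, then the pattern repeats.
For uncle: u+8=c, n+9=w, c+8=k, l+9=u, e+8=m.

cwkum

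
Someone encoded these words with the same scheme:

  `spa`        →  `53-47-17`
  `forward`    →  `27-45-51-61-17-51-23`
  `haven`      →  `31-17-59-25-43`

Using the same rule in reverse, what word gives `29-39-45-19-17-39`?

global

s(#19)→53 and p(#16)→47: differences scale by 2, so n = 2·pos + 15. Each letter becomes 2×(its alphabet position, a=1..z=26) + 15.
Undoing it on 29-39-45-19-17-39: 29→(29−15)÷2=7=g, 39→(39−15)÷2=12=l, 45→(45−15)÷2=15=o, 19→(19−15)÷2=2=b, 17→(17−15)÷2=1=a, 39→(39−15)÷2=12=l.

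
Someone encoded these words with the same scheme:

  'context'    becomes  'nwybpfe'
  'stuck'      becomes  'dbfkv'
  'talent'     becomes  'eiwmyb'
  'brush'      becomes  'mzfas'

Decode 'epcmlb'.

threat

Shifts by position in context: pos 0: c→n (+11), pos 1: o→w (+8), pos 2: n→y (+11), pos 3: t→b (+8) — repeating every 2. It's a Vigenère-style cipher with numeric key [11,8]: position i shifts by key[i mod 2].
Reversing it on epcmlb: e−11=t, p−8=h, c−11=r, m−8=e, l−11=a, b−8=t.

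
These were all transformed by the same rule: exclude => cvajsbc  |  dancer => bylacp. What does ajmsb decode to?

cloud

This is a Caesar cipher with shift 24.
Decoding ajmsb: a−24=c, j−24=l, m−24=o, s−24=u, b−24=d.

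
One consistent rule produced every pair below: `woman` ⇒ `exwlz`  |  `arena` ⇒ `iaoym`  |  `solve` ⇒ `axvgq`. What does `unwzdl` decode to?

In woman: w→e is +8, o→x is +9, m→w is +10, a→l is +11 — the shift increases by 1 each position. The shift increases by 1 at each position, starting from +8: 8, 9, 10, ….
Decoding unwzdl: u−8=m, n−9=e, w−10=m, z−11=o, d−12=r, l−13=y.

memory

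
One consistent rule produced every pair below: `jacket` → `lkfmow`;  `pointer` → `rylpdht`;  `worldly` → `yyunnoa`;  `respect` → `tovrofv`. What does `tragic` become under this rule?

vbdisf

A repeating key of period 3 is used — shifts +2, +10, +3 over and over.
For tragic: t+2=v, r+10=b, a+3=d, g+2=i, i+10=s, c+3=f.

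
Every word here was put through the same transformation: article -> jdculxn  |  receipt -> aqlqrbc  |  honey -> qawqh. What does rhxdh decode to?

Shifts by position in article: pos 0: a→j (+9), pos 1: r→d (+12), pos 2: t→c (+9), pos 3: i→u (+12) — repeating every 2. The shifts repeat in a cycle of length 2: positions 0,1,… shift by +9, +12, then the pattern repeats.
Reversing it on rhxdh: r−9=i, h−12=v, x−9=o, d−12=r, h−9=y.

ivory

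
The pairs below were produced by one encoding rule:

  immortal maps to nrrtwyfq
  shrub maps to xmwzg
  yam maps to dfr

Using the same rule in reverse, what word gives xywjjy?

street

Compare letters: i→n is +5, m→r is +5, m→r is +5 — a constant shift. It's a constant shift of +5 (ROT5).
Decoding xywjjy: x−5=s, y−5=t, w−5=r, j−5=e, j−5=e, y−5=t.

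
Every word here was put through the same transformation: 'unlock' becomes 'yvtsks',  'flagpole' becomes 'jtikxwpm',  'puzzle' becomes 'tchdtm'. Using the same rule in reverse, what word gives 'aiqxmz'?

The shifts repeat in a cycle of length 3: positions 0,1,… shift by +4, +8, +8, then the pattern repeats.
Undoing it on aiqxmz: a−4=w, i−8=a, q−8=i, x−4=t, m−8=e, z−8=r.

waiter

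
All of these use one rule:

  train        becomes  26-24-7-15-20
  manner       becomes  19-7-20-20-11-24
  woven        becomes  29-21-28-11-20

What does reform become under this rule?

24-11-12-21-24-19

t is letter #20 and maps to 26: an offset of 6. Letters become their 1-based position plus 6 (so a→7, b→8, …).
For reform: r=18→24, e=5→11, f=6→12, o=15→21, r=18→24, m=13→19.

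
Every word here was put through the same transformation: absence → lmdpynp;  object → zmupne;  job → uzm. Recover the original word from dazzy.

It's a constant shift of +11 (ROT11).
Reversing it on dazzy: d−11=s, a−11=p, z−11=o, z−11=o, y−11=n.

spoon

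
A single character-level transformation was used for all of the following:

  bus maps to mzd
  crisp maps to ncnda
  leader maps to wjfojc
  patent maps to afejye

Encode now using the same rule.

The rule splits by letter class: vowels +5, consonants +11.
Applying it to now: n(cons)+11=y, o(vowel)+5=t, w(cons)+11=h.

yth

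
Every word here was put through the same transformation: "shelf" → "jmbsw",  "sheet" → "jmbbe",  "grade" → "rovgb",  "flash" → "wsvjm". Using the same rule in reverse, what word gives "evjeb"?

s(18)→j(9) and h(7)→m(12) fit y≡21x+21 (mod 26); the inverse of 21 mod 26 is 5. Each letter's alphabet position (a=0..z=25) is mapped through 21·x+21 mod 26 — an affine cipher.
Undoing it on evjeb: e(4)→5·(4−21)≡19=t; v(21)→5·(21−21)≡0=a; j(9)→5·(9−21)≡18=s; e(4)→5·(4−21)≡19=t; b(1)→5·(1−21)≡4=e (all mod 26).

taste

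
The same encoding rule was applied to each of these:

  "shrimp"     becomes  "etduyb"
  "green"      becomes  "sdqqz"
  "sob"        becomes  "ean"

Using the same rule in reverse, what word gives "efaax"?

stool

It's a constant shift of +12 (ROT12).
Undoing it on efaax: e−12=s, f−12=t, a−12=o, a−12=o, x−12=l.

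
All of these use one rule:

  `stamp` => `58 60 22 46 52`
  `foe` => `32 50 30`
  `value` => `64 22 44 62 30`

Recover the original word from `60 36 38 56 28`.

third

With a=1..z=26, the number is 2·pos + 20.
Decoding 60 36 38 56 28: 60→(60−20)÷2=20=t, 36→(36−20)÷2=8=h, 38→(38−20)÷2=9=i, 56→(56−20)÷2=18=r, 28→(28−20)÷2=4=d.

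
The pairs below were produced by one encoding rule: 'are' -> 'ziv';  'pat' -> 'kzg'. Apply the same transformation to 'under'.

fmwvi

Each pair mirrors across the alphabet (a↔z, r↔i, e↔v): positions sum to 25. Letters are reflected about the middle of the alphabet (position → 25−position): Atbash.
Applying it to under: u↔f, n↔m, d↔w, e↔v, r↔i.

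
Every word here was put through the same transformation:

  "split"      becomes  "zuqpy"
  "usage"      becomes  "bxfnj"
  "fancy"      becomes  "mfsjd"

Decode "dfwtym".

warmth

Shifts by position in split: pos 0: s→z (+7), pos 1: p→u (+5), pos 2: l→q (+5), pos 3: i→p (+7), pos 4: t→y (+5) — repeating every 3. The shifts repeat in a cycle of length 3: positions 0,1,… shift by +7, +5, +5, then the pattern repeats.
Decoding dfwtym: d−7=w, f−5=a, w−5=r, t−7=m, y−5=t, m−5=h.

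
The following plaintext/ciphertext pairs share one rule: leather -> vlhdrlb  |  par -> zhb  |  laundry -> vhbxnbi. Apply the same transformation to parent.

The shift depends on letter class: consonant l→v is +10, but vowel e→l is +7. Two shifts are in play — +7 for a/e/i/o/u, +10 for every other letter.
For parent: p(cons)+10=z, a(vowel)+7=h, r(cons)+10=b, e(vowel)+7=l, n(cons)+10=x, t(cons)+10=d.

zhblxd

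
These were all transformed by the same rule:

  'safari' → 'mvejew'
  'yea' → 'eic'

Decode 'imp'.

The output letters match the input read backwards, each shifted +4: safari reversed is irafas. Two steps: reverse the string, then apply a Caesar shift of +4.
Decoding imp: shift back: i−4=e, m−4=i, p−4=l → eil; then reverse → lie.

lie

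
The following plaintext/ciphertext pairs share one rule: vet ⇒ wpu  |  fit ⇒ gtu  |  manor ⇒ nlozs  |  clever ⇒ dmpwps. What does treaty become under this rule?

uspluz

The rule splits by letter class: vowels +11, consonants +1.
On treaty: t(cons)+1=u, r(cons)+1=s, e(vowel)+11=p, a(vowel)+11=l, t(cons)+1=u, y(cons)+1=z.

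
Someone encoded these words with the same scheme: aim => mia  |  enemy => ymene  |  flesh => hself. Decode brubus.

suburb

The output letters match the input read backwards: aim reversed is mia. It's just the letters in reverse order.
Decoding brubus: then reverse → suburb.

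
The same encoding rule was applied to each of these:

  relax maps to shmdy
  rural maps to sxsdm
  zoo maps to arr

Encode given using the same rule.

The shift depends on letter class: consonant r→s is +1, but vowel e→h is +3. Vowels shift forward by 3 and consonants shift forward by 1.
On given: g(cons)+1=h, i(vowel)+3=l, v(cons)+1=w, e(vowel)+3=h, n(cons)+1=o.

hlwho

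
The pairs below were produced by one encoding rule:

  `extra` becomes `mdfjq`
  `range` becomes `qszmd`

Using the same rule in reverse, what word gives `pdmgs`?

guard

The word is reversed, then every letter is shifted forward by 12.
Decoding pdmgs: shift back: p−12=d, d−12=r, m−12=a, g−12=u, s−12=g → draug; then reverse → guard.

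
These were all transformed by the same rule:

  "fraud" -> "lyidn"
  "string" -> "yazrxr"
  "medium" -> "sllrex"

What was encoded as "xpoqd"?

right

In fraud: f→l is +6, r→y is +7, a→i is +8, u→d is +9 — the shift increases by 1 each position. The shift increases by 1 at each position, starting from +6: 6, 7, 8, ….
Undoing it on xpoqd: x−6=r, p−7=i, o−8=g, q−9=h, d−10=t.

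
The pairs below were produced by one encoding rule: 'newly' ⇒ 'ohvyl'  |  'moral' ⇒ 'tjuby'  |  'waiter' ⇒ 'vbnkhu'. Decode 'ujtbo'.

roman

n(13)→o(14) and e(4)→h(7) fit y≡21x+1 (mod 26); the inverse of 21 mod 26 is 5. Treating letters as 0–25, the rule is x ↦ 21x + 1 (mod 26).
Reversing it on ujtbo: u(20)→5·(20−1)≡17=r; j(9)→5·(9−1)≡14=o; t(19)→5·(19−1)≡12=m; b(1)→5·(1−1)≡0=a; o(14)→5·(14−1)≡13=n (all mod 26).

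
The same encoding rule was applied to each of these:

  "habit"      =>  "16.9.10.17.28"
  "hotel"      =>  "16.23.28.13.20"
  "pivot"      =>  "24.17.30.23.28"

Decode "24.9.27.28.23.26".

h is letter #8 and maps to 16: an offset of 8. The number is (letter's place in the alphabet, a=1) + 8.
Decoding 24.9.27.28.23.26: 24→(24−8)÷1=16=p, 9→(9−8)÷1=1=a, 27→(27−8)÷1=19=s, 28→(28−8)÷1=20=t, 23→(23−8)÷1=15=o, 26→(26−8)÷1=18=r.

pastor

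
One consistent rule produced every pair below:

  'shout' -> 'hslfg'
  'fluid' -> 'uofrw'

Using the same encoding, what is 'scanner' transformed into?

Each pair mirrors across the alphabet (s↔h, h↔s, o↔l): positions sum to 25. Each letter is replaced by its mirror in the alphabet: a↔z, b↔y, c↔x, and so on (the Atbash cipher).
For scanner: s↔h, c↔x, a↔z, n↔m, n↔m, e↔v, r↔i.

hxzmmvi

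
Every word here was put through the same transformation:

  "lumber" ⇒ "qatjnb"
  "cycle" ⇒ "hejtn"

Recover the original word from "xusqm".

solid

Letter i (0-indexed) is shifted by i+5, so successive shifts are 5, 6, 7, ….
Reversing it on xusqm: x−5=s, u−6=o, s−7=l, q−8=i, m−9=d.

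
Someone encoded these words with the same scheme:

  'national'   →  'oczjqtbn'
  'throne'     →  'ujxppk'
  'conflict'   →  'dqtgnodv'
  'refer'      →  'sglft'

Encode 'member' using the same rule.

ngscgx

Shifts by position in national: pos 0: n→o (+1), pos 1: a→c (+2), pos 2: t→z (+6), pos 3: i→j (+1), pos 4: o→q (+2), pos 5: n→t (+6) — repeating every 3. The shifts repeat in a cycle of length 3: positions 0,1,… shift by +1, +2, +6, then the pattern repeats.
On member: m+1=n, e+2=g, m+6=s, b+1=c, e+2=g, r+6=x.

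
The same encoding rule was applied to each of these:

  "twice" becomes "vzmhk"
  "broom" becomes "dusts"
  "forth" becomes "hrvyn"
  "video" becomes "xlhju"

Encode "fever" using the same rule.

hhzjx

In twice: t→v is +2, w→z is +3, i→m is +4, c→h is +5 — the shift increases by 1 each position. The shift increases by 1 at each position, starting from +2: 2, 3, 4, ….
For fever: f+2=h, e+3=h, v+4=z, e+5=j, r+6=x.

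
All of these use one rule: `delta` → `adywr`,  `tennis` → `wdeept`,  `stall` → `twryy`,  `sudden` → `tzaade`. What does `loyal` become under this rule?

This is an affine cipher: with a=0,…,z=25, each position x becomes (3x+17) mod 26.
For loyal: l(11)→3·11+17≡24=y; o(14)→3·14+17≡7=h; y(24)→3·24+17≡11=l; a(0)→3·0+17≡17=r; l(11)→3·11+17≡24=y (all mod 26).

yhlry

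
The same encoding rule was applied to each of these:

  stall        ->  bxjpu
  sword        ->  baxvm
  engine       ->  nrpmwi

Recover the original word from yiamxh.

Shifts by position in stall: pos 0: s→b (+9), pos 1: t→x (+4), pos 2: a→j (+9), pos 3: l→p (+4) — repeating every 2. It's a Vigenère-style cipher with numeric key [9,4]: position i shifts by key[i mod 2].
Reversing it on yiamxh: y−9=p, i−4=e, a−9=r, m−4=i, x−9=o, h−4=d.

period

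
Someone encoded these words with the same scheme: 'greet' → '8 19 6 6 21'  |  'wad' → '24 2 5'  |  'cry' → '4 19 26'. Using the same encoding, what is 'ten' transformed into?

21 6 15

g is letter #7 and maps to 8: an offset of 1. The number is (letter's place in the alphabet, a=1) + 1.
On ten: t=20→21, e=5→6, n=14→15.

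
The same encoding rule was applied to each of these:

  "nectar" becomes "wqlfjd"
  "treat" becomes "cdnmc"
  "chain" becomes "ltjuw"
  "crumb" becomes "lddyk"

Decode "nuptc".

eight

Shifts by position in nectar: pos 0: n→w (+9), pos 1: e→q (+12), pos 2: c→l (+9), pos 3: t→f (+12) — repeating every 2. A repeating key of period 2 is used — shifts +9, +12 over and over.
Undoing it on nuptc: n−9=e, u−12=i, p−9=g, t−12=h, c−9=t.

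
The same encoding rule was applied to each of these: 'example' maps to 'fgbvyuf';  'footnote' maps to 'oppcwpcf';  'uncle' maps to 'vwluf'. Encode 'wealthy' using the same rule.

ffbucqh

Vowels shift forward by 1 and consonants shift forward by 9.
Applying it to wealthy: w(cons)+9=f, e(vowel)+1=f, a(vowel)+1=b, l(cons)+9=u, t(cons)+9=c, h(cons)+9=q, y(cons)+9=h.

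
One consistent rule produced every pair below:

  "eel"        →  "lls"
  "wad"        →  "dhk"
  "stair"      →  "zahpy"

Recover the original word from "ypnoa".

Compare letters: e→l is +7, e→l is +7, l→s is +7 — a constant shift. It's a constant shift of +7 (ROT7).
Decoding ypnoa: y−7=r, p−7=i, n−7=g, o−7=h, a−7=t.

right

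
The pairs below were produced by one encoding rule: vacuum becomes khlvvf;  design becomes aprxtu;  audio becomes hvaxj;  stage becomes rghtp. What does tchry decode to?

grasp

This is an affine cipher: with a=0,…,z=25, each position x becomes (15x+7) mod 26.
Reversing it on tchry: t(19)→7·(19−7)≡6=g; c(2)→7·(2−7)≡17=r; h(7)→7·(7−7)≡0=a; r(17)→7·(17−7)≡18=s; y(24)→7·(24−7)≡15=p (all mod 26).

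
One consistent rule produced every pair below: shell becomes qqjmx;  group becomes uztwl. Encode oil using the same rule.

The output letters match the input read backwards, each shifted +5: shell reversed is llehs. Two steps: reverse the string, then apply a Caesar shift of +5.
For oil: reverse → lio; then shift: l+5=q, i+5=n, o+5=t.

qnt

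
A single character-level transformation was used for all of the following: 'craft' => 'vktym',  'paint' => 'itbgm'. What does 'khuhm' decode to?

robot

Every letter moves 19 places later in the alphabet, wrapping around z→a.
Decoding khuhm: k−19=r, h−19=o, u−19=b, h−19=o, m−19=t.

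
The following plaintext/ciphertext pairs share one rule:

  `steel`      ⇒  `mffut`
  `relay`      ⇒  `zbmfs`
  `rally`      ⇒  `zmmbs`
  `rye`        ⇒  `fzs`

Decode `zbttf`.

essay

The output letters match the input read backwards, each shifted +1: steel reversed is leets. Read the word backwards and shift each letter +1.
Undoing it on zbttf: shift back: z−1=y, b−1=a, t−1=s, t−1=s, f−1=e → yasse; then reverse → essay.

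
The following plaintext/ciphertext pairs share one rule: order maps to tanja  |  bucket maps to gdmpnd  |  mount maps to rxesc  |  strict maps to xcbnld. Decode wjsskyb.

rainbow

Shifts by position in order: pos 0: o→t (+5), pos 1: r→a (+9), pos 2: d→n (+10), pos 3: e→j (+5), pos 4: r→a (+9) — repeating every 3. It's a Vigenère-style cipher with numeric key [5,9,10]: position i shifts by key[i mod 3].
Undoing it on wjsskyb: w−5=r, j−9=a, s−10=i, s−5=n, k−9=b, y−10=o, b−5=w.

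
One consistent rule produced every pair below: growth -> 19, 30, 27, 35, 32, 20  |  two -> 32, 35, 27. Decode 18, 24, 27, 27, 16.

The number is (letter's place in the alphabet, a=1) + 12.
Decoding 18, 24, 27, 27, 16: 18→(18−12)÷1=6=f, 24→(24−12)÷1=12=l, 27→(27−12)÷1=15=o, 27→(27−12)÷1=15=o, 16→(16−12)÷1=4=d.

flood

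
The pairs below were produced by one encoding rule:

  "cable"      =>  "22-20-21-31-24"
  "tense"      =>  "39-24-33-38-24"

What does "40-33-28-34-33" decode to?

c is letter #3 and maps to 22: an offset of 19. Letters become their 1-based position plus 19 (so a→20, b→21, …).
Reversing it on 40-33-28-34-33: 40→(40−19)÷1=21=u, 33→(33−19)÷1=14=n, 28→(28−19)÷1=9=i, 34→(34−19)÷1=15=o, 33→(33−19)÷1=14=n.

union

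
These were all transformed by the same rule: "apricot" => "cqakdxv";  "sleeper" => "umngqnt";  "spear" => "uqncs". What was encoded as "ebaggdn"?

Shifts by position in apricot: pos 0: a→c (+2), pos 1: p→q (+1), pos 2: r→a (+9), pos 3: i→k (+2), pos 4: c→d (+1), pos 5: o→x (+9) — repeating every 3. It's a Vigenère-style cipher with numeric key [2,1,9]: position i shifts by key[i mod 3].
Decoding ebaggdn: e−2=c, b−1=a, a−9=r, g−2=e, g−1=f, d−9=u, n−2=l.

careful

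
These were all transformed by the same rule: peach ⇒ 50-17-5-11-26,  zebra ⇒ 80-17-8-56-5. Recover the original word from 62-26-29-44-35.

p(#16)→50 and e(#5)→17: differences scale by 3, so n = 3·pos + 2. Each letter becomes 3×(its alphabet position, a=1..z=26) + 2.
Decoding 62-26-29-44-35: 62→(62−2)÷3=20=t, 26→(26−2)÷3=8=h, 29→(29−2)÷3=9=i, 44→(44−2)÷3=14=n, 35→(35−2)÷3=11=k.

think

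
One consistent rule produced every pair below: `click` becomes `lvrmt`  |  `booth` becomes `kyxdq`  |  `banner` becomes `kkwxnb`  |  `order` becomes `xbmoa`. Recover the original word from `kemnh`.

Shifts by position in click: pos 0: c→l (+9), pos 1: l→v (+10), pos 2: i→r (+9), pos 3: c→m (+10) — repeating every 2. It's a Vigenère-style cipher with numeric key [9,10]: position i shifts by key[i mod 2].
Decoding kemnh: k−9=b, e−10=u, m−9=d, n−10=d, h−9=y.

buddy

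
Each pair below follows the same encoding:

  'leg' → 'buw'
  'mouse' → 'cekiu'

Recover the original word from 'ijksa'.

stuck

Compare letters: l→b is +16, e→u is +16, g→w is +16 — a constant shift. This is a Caesar cipher with shift 16.
Undoing it on ijksa: i−16=s, j−16=t, k−16=u, s−16=c, a−16=k.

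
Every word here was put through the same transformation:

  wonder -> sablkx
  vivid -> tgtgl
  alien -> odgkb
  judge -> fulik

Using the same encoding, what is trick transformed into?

w(22)→s(18) and o(14)→a(0) fit y≡25x+14 (mod 26); the inverse of 25 mod 26 is 25. Treating letters as 0–25, the rule is x ↦ 25x + 14 (mod 26).
On trick: t(19)→25·19+14≡21=v; r(17)→25·17+14≡23=x; i(8)→25·8+14≡6=g; c(2)→25·2+14≡12=m; k(10)→25·10+14≡4=e (all mod 26).

vxgme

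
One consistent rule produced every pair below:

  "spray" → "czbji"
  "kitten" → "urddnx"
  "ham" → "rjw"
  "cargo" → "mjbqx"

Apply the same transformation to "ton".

dxx

The rule splits by letter class: vowels +9, consonants +10.
For ton: t(cons)+10=d, o(vowel)+9=x, n(cons)+10=x.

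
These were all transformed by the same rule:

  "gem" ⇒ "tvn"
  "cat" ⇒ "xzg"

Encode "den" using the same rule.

wvm

Each pair mirrors across the alphabet (g↔t, e↔v, m↔n): positions sum to 25. Letters are reflected about the middle of the alphabet (position → 25−position): Atbash.
Applying it to den: d↔w, e↔v, n↔m.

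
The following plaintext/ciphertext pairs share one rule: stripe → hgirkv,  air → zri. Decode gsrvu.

thief

Each pair mirrors across the alphabet (s↔h, t↔g, r↔i): positions sum to 25. Each letter is replaced by its mirror in the alphabet: a↔z, b↔y, c↔x, and so on (the Atbash cipher).
Reversing it on gsrvu: g↔t, s↔h, r↔i, v↔e, u↔f.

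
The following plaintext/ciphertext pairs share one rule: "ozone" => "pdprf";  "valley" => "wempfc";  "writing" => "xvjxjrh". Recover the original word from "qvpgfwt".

process

Shifts by position in ozone: pos 0: o→p (+1), pos 1: z→d (+4), pos 2: o→p (+1), pos 3: n→r (+4) — repeating every 2. It's a Vigenère-style cipher with numeric key [1,4]: position i shifts by key[i mod 2].
Undoing it on qvpgfwt: q−1=p, v−4=r, p−1=o, g−4=c, f−1=e, w−4=s, t−1=s.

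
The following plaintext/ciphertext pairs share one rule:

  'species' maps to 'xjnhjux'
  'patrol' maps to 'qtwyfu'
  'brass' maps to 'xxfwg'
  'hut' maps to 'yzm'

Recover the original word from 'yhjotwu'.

project

Read the word backwards and shift each letter +5.
Reversing it on yhjotwu: shift back: y−5=t, h−5=c, j−5=e, o−5=j, t−5=o, w−5=r, u−5=p → tcejorp; then reverse → project.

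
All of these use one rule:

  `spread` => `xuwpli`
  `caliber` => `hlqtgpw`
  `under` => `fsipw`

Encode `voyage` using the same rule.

The shift depends on letter class: consonant s→x is +5, but vowel e→p is +11. Vowels shift forward by 11 and consonants shift forward by 5.
Applying it to voyage: v(cons)+5=a, o(vowel)+11=z, y(cons)+5=d, a(vowel)+11=l, g(cons)+5=l, e(vowel)+11=p.

azdllp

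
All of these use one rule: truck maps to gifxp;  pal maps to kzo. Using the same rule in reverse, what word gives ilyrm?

robin

Each pair mirrors across the alphabet (t↔g, r↔i, u↔f): positions sum to 25. Each letter is replaced by its mirror in the alphabet: a↔z, b↔y, c↔x, and so on (the Atbash cipher).
Reversing it on ilyrm: i↔r, l↔o, y↔b, r↔i, m↔n.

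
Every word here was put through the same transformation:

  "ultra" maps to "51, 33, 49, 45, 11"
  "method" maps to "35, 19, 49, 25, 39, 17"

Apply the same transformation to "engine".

u(#21)→51 and l(#12)→33: differences scale by 2, so n = 2·pos + 9. The formula is n = 2×(alphabet index, a=1) + 9.
For engine: e=5→19, n=14→37, g=7→23, i=9→27, n=14→37, e=5→19.

19, 37, 23, 27, 37, 19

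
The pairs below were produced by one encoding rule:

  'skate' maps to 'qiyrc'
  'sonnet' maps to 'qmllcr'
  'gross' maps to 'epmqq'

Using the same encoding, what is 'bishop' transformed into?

zgqfmn

Compare letters: s→q is +24, k→i is +24, a→y is +24 — a constant shift. This is a Caesar cipher with shift 24.
On bishop: b+24=z, i+24=g, s+24=q, h+24=f, o+24=m, p+24=n.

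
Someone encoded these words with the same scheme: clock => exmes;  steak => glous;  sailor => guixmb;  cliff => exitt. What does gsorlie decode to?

skeptic

c(2)→e(4) and l(11)→x(23) fit y≡5x+20 (mod 26); the inverse of 5 mod 26 is 21. This is an affine cipher: with a=0,…,z=25, each position x becomes (5x+20) mod 26.
Decoding gsorlie: g(6)→21·(6−20)≡18=s; s(18)→21·(18−20)≡10=k; o(14)→21·(14−20)≡4=e; r(17)→21·(17−20)≡15=p; l(11)→21·(11−20)≡19=t; i(8)→21·(8−20)≡8=i; e(4)→21·(4−20)≡2=c (all mod 26).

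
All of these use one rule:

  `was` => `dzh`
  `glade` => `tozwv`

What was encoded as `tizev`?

grave

Each pair mirrors across the alphabet (w↔d, a↔z, s↔h): positions sum to 25. Each letter is replaced by its mirror in the alphabet: a↔z, b↔y, c↔x, and so on (the Atbash cipher).
Decoding tizev: t↔g, i↔r, z↔a, e↔v, v↔e.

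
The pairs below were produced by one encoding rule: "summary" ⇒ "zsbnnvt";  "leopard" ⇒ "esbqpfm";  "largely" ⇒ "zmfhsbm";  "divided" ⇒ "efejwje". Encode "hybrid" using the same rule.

The output letters match the input read backwards, each shifted +1: summary reversed is yrammus. Two steps: reverse the string, then apply a Caesar shift of +1.
Applying it to hybrid: reverse → dirbyh; then shift: d+1=e, i+1=j, r+1=s, b+1=c, y+1=z, h+1=i.

ejsczi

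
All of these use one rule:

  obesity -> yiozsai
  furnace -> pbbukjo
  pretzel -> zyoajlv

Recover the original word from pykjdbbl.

fracture

Shifts by position in obesity: pos 0: o→y (+10), pos 1: b→i (+7), pos 2: e→o (+10), pos 3: s→z (+7) — repeating every 2. The shifts repeat in a cycle of length 2: positions 0,1,… shift by +10, +7, then the pattern repeats.
Reversing it on pykjdbbl: p−10=f, y−7=r, k−10=a, j−7=c, d−10=t, b−7=u, b−10=r, l−7=e.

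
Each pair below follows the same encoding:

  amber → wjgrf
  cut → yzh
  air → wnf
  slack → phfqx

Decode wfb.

The output letters match the input read backwards, each shifted +5: amber reversed is rebma. Read the word backwards and shift each letter +5.
Reversing it on wfb: shift back: w−5=r, f−5=a, b−5=w → raw; then reverse → war.

war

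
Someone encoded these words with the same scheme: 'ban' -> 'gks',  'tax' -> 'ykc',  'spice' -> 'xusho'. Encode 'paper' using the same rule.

The shift depends on letter class: consonant b→g is +5, but vowel a→k is +10. The rule splits by letter class: vowels +10, consonants +5.
For paper: p(cons)+5=u, a(vowel)+10=k, p(cons)+5=u, e(vowel)+10=o, r(cons)+5=w.

ukuow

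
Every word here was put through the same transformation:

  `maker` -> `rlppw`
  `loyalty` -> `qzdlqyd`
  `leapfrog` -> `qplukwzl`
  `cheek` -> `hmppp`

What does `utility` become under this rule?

The rule splits by letter class: vowels +11, consonants +5.
On utility: u(vowel)+11=f, t(cons)+5=y, i(vowel)+11=t, l(cons)+5=q, i(vowel)+11=t, t(cons)+5=y, y(cons)+5=d.

fytqtyd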